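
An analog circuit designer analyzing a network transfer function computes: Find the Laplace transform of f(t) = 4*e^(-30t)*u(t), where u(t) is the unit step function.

Standard Laplace transform pair:
e^(-at)*u(t) <-> 1/(s+a)
With a = 30: L{4*e^(-30t)*u(t)} = 4/(s+30), ROC: Re(s) > -30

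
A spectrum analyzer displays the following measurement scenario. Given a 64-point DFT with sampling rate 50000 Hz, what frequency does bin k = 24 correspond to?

The frequency of DFT bin k is: f_k = k * f_s / N
f_24 = 24 * 50000 / 64 = 18750 Hz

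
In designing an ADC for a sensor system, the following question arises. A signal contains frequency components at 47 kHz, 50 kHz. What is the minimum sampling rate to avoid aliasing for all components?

The highest frequency component is f_max = 50 kHz.
Nyquist rate = 2 * f_max = 2 * 50 kHz = 100 kHz.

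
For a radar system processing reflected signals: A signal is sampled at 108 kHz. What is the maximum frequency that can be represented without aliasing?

The maximum frequency that can be represented without aliasing
is the Nyquist frequency: f_max = f_s / 2 = 108 kHz / 2 = 54 kHz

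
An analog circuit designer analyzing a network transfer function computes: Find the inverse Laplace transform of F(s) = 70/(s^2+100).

Standard pair: w/(s^2+w^2) <-> sin(wt)*u(t)
Recognize w^2 = 100, so w = 10; numerator 70 = 7*10.
f(t) = 7*sin(10t)*u(t)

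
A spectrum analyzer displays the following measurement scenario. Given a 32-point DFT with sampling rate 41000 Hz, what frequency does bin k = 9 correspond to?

The frequency of DFT bin k is: f_k = k * f_s / N
f_9 = 9 * 41000 / 32 = 46125/4 Hz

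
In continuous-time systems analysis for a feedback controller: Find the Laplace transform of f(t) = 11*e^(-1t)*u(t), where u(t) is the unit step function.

Standard Laplace transform pair:
e^(-at)*u(t) <-> 1/(s+a)
With a = 1: L{11*e^(-1t)*u(t)} = 11/(s+1), ROC: Re(s) > -1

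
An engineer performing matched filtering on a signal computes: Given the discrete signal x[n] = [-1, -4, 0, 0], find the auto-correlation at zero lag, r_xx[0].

The auto-correlation at zero lag r_xx[0] equals the signal energy.
r_xx[0] = sum of x[n]^2 = (-1)^2 + (-4)^2 + 0^2 + 0^2
= 1 + 16 + 0 + 0 = 17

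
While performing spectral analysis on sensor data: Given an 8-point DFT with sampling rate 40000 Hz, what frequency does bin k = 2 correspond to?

The frequency of DFT bin k is: f_k = k * f_s / N
f_2 = 2 * 40000 / 8 = 10000 Hz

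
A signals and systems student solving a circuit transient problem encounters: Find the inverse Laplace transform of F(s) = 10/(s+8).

Standard pair: k/(s+a) <-> k*e^(-at)*u(t)
With k=10, a=8: f(t) = 10*e^(-8t)*u(t)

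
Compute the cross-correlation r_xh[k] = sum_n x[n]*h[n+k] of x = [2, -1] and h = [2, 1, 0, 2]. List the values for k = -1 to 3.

Both sequences indexed from 0 and zero outside their support.
Lags with overlap: k = -1 to 3.
  r_xh[-1] = x[1]*h[0] = -2
  r_xh[0] = x[0]*h[0] + x[1]*h[1] = 3
  r_xh[1] = x[0]*h[1] + x[1]*h[2] = 2
  r_xh[2] = x[0]*h[2] + x[1]*h[3] = -2
  r_xh[3] = x[0]*h[3] = 4
r_xh = [-2, 3, 2, -2, 4] (for k = -1, ..., 3)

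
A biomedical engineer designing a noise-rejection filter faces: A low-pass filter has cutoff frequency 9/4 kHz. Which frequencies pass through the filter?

A low-pass filter passes all frequencies below the cutoff frequency 9/4 kHz and attenuates higher frequencies.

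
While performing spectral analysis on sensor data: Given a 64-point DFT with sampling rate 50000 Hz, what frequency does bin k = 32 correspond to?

The frequency of DFT bin k is: f_k = k * f_s / N
f_32 = 32 * 50000 / 64 = 25000 Hz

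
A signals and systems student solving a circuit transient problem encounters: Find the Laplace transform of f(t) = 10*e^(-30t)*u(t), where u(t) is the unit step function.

Standard Laplace transform pair:
e^(-at)*u(t) <-> 1/(s+a)
With a = 30: L{10*e^(-30t)*u(t)} = 10/(s+30), ROC: Re(s) > -30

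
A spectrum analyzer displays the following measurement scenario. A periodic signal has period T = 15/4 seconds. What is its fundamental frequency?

The fundamental frequency is the reciprocal of the period.
f = 1/T = 1/(15/4) = 4/15 Hz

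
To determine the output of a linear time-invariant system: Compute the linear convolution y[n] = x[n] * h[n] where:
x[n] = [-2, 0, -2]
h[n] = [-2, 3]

y[n] = sum_k x[k]*h[n-k]. Output length = len(x) + len(h) - 1 = 3 + 2 - 1 = 4.
y[0] = -2*-2 = 4
y[1] = 0*-2 + -2*3 = -6
y[2] = -2*-2 + 0*3 = 4
y[3] = -2*3 = -6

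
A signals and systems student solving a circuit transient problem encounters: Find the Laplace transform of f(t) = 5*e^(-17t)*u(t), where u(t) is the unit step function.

Standard Laplace transform pair:
e^(-at)*u(t) <-> 1/(s+a)
With a = 17: L{5*e^(-17t)*u(t)} = 5/(s+17), ROC: Re(s) > -17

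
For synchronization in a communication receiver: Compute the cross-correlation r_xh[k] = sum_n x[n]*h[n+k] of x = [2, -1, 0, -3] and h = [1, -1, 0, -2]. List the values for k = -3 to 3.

Both sequences indexed from 0 and zero outside their support.
Lags with overlap: k = -3 to 3.
  r_xh[-3] = x[3]*h[0] = -3
  r_xh[-2] = x[2]*h[0] + x[3]*h[1] = 3
  r_xh[-1] = x[1]*h[0] + x[2]*h[1] + x[3]*h[2] = -1
  r_xh[0] = x[0]*h[0] + x[1]*h[1] + x[2]*h[2] + x[3]*h[3] = 9
  r_xh[1] = x[0]*h[1] + x[1]*h[2] + x[2]*h[3] = -2
  r_xh[2] = x[0]*h[2] + x[1]*h[3] = 2
  r_xh[3] = x[0]*h[3] = -4
r_xh = [-3, 3, -1, 9, -2, 2, -4] (for k = -3, ..., 3)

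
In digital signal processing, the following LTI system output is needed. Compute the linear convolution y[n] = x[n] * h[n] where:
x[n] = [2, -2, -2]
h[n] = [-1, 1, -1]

y[n] = sum_k x[k]*h[n-k]. Output length = len(x) + len(h) - 1 = 3 + 3 - 1 = 5.
y[0] = 2*-1 = -2
y[1] = -2*-1 + 2*1 = 4
y[2] = -2*-1 + -2*1 + 2*-1 = -2
y[3] = -2*1 + -2*-1 = 0
y[4] = -2*-1 = 2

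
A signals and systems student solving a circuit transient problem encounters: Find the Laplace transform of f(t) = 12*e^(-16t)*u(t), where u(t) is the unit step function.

Standard Laplace transform pair:
e^(-at)*u(t) <-> 1/(s+a)
With a = 16: L{12*e^(-16t)*u(t)} = 12/(s+16), ROC: Re(s) > -16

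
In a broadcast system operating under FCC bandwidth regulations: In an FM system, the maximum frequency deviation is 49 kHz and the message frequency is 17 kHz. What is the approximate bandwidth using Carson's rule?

Carson's rule: BW = 2*(delta_f + f_m)
= 2*(49 + 17) kHz = 132 kHz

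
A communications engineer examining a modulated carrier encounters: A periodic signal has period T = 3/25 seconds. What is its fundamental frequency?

The fundamental frequency is the reciprocal of the period.
f = 1/T = 1/(3/25) = 25/3 Hz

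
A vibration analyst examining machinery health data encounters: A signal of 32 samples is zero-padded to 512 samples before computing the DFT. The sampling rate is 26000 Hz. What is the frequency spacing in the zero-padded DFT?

Original DFT: N = 32, resolution = f_s/N = 26000/32 = 1625/2 Hz
Zero-padded DFT: N = 512, resolution = f_s/N = 26000/512 = 1625/32 Hz
Zero-padding interpolates the spectrum (finer frequency grid)
but does NOT improve the true spectral resolution (ability to resolve close frequencies).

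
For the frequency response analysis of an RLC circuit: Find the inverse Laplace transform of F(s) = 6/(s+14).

Standard pair: k/(s+a) <-> k*e^(-at)*u(t)
With k=6, a=14: f(t) = 6*e^(-14t)*u(t)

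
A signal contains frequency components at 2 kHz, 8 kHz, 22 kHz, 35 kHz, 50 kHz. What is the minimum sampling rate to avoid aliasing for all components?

The highest frequency component is f_max = 50 kHz.
Nyquist rate = 2 * f_max = 2 * 50 kHz = 100 kHz.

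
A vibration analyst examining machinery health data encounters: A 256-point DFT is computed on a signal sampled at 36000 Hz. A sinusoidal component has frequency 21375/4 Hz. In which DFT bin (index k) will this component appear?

DFT frequency resolution = f_s/N = 36000/256 = 1125/8 Hz
Bin index k = f_signal / resolution = 21375/4 / 1125/8 = 38
The signal frequency 21375/4 Hz falls in DFT bin k = 38.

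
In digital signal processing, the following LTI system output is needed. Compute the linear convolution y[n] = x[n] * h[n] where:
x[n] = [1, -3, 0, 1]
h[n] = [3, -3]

y[n] = sum_k x[k]*h[n-k]. Output length = len(x) + len(h) - 1 = 4 + 2 - 1 = 5.
y[0] = 1*3 = 3
y[1] = -3*3 + 1*-3 = -12
y[2] = 0*3 + -3*-3 = 9
y[3] = 1*3 + 0*-3 = 3
y[4] = 1*-3 = -3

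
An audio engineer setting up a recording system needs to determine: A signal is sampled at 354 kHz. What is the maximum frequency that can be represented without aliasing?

The maximum frequency that can be represented without aliasing
is the Nyquist frequency: f_max = f_s / 2 = 354 kHz / 2 = 177 kHz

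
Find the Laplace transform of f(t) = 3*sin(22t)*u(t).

Standard pair: sin(wt)*u(t) <-> w/(s^2+w^2)
With w = 22: L{3*sin(22t)*u(t)} = 66/(s^2+484)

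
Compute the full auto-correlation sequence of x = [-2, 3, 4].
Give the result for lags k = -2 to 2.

r_xx[k] = sum_m x[m]*x[m+k], indexed from 0, for k = -2 to 2:
  r_xx[-2] = x[2]*x[0] = -8
  r_xx[-1] = x[1]*x[0] + x[2]*x[1] = 6
  r_xx[0] = x[0]*x[0] + x[1]*x[1] + x[2]*x[2] = 29
  r_xx[1] = x[0]*x[1] + x[1]*x[2] = 6
  r_xx[2] = x[0]*x[2] = -8
r_xx = [-8, 6, 29, 6, -8]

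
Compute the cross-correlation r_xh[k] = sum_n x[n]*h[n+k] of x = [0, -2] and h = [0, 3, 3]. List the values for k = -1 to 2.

Both sequences indexed from 0 and zero outside their support.
Lags with overlap: k = -1 to 2.
  r_xh[-1] = x[1]*h[0] = 0
  r_xh[0] = x[0]*h[0] + x[1]*h[1] = -6
  r_xh[1] = x[0]*h[1] + x[1]*h[2] = -6
  r_xh[2] = x[0]*h[2] = 0
r_xh = [0, -6, -6, 0] (for k = -1, ..., 2)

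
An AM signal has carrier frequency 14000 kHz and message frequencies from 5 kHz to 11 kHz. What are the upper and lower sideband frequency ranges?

Upper sideband (USB) = fc + [fm_low, fm_high] = 14000 + [5, 11] = [14005, 14011] kHz
Lower sideband (LSB) = fc - [fm_high, fm_low] = 14000 - [11, 5] = [13989, 13995] kHz
Total occupied spectrum: 13989 kHz to 14011 kHz (plus carrier at 14000 kHz)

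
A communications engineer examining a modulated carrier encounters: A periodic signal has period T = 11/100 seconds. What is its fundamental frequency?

The fundamental frequency is the reciprocal of the period.
f = 1/T = 1/(11/100) = 100/11 Hz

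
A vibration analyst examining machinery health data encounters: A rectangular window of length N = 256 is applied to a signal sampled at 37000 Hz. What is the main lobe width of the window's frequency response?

For a rectangular window of length N,
the main lobe width in frequency is 2*f_s/N.
= 2*37000/256 = 4625/16 Hz
This determines the minimum frequency separation for resolving two sinusoids.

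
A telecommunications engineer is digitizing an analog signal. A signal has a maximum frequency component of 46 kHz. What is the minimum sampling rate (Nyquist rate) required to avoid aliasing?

By the Nyquist-Shannon sampling theorem,
the minimum sampling rate (Nyquist rate) must be at least 2 * f_max.
Nyquist rate = 2 * 46 kHz = 92 kHz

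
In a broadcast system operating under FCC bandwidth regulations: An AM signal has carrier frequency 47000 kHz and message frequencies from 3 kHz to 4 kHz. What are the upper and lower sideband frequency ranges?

Upper sideband (USB) = fc + [fm_low, fm_high] = 47000 + [3, 4] = [47003, 47004] kHz
Lower sideband (LSB) = fc - [fm_high, fm_low] = 47000 - [4, 3] = [46996, 46997] kHz
Total occupied spectrum: 46996 kHz to 47004 kHz (plus carrier at 47000 kHz)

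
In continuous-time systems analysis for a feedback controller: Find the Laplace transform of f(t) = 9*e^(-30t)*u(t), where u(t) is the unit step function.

Standard Laplace transform pair:
e^(-at)*u(t) <-> 1/(s+a)
With a = 30: L{9*e^(-30t)*u(t)} = 9/(s+30), ROC: Re(s) > -30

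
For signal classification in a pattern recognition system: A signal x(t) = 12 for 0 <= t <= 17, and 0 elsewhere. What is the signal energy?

Energy = integral of |x(t)|^2 dt over the signal duration
= 12^2 * 17 = 144 * 17 = 2448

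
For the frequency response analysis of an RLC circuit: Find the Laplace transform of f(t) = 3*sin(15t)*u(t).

Standard pair: sin(wt)*u(t) <-> w/(s^2+w^2)
With w = 15: L{3*sin(15t)*u(t)} = 45/(s^2+225)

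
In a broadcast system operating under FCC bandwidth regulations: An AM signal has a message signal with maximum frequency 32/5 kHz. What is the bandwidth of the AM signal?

In AM (double-sideband), the bandwidth is twice the message frequency.
BW = 2 * f_m = 2 * 32/5 kHz = 64/5 kHz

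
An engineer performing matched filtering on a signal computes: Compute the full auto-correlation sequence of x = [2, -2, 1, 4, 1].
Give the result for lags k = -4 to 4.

r_xx[k] = sum_m x[m]*x[m+k], indexed from 0, for k = -4 to 4:
  r_xx[-4] = x[4]*x[0] = 2
  r_xx[-3] = x[3]*x[0] + x[4]*x[1] = 6
  r_xx[-2] = x[2]*x[0] + x[3]*x[1] + x[4]*x[2] = -5
  r_xx[-1] = x[1]*x[0] + x[2]*x[1] + x[3]*x[2] + x[4]*x[3] = 2
  r_xx[0] = x[0]*x[0] + x[1]*x[1] + x[2]*x[2] + x[3]*x[3] + x[4]*x[4] = 26
  r_xx[1] = x[0]*x[1] + x[1]*x[2] + x[2]*x[3] + x[3]*x[4] = 2
  r_xx[2] = x[0]*x[2] + x[1]*x[3] + x[2]*x[4] = -5
  r_xx[3] = x[0]*x[3] + x[1]*x[4] = 6
  r_xx[4] = x[0]*x[4] = 2
r_xx = [2, 6, -5, 2, 26, 2, -5, 6, 2]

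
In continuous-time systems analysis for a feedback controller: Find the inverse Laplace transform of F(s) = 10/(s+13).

Standard pair: k/(s+a) <-> k*e^(-at)*u(t)
With k=10, a=13: f(t) = 10*e^(-13t)*u(t)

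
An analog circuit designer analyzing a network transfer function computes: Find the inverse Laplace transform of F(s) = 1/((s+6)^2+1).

Standard pair: w/((s+a)^2+w^2) <-> e^(-at)*sin(wt)*u(t)
With a=6, w=1: f(t) = e^(-6t)*sin(t)*u(t)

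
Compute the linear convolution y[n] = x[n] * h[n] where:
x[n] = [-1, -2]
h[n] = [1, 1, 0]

y[n] = sum_k x[k]*h[n-k]. Output length = len(x) + len(h) - 1 = 2 + 3 - 1 = 4.
y[0] = -1*1 = -1
y[1] = -2*1 + -1*1 = -3
y[2] = -2*1 + -1*0 = -2
y[3] = -2*0 = 0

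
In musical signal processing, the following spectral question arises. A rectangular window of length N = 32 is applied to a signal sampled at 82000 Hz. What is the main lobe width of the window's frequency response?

For a rectangular window of length N,
the main lobe width in frequency is 2*f_s/N.
= 2*82000/32 = 5125 Hz
This determines the minimum frequency separation for resolving two sinusoids.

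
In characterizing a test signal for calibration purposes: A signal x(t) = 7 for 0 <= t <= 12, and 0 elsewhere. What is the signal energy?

Energy = integral of |x(t)|^2 dt over the signal duration
= 7^2 * 12 = 49 * 12 = 588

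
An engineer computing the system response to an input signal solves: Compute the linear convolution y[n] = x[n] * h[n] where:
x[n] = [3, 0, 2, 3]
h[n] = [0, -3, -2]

y[n] = sum_k x[k]*h[n-k]. Output length = len(x) + len(h) - 1 = 4 + 3 - 1 = 6.
y[0] = 3*0 = 0
y[1] = 0*0 + 3*-3 = -9
y[2] = 2*0 + 0*-3 + 3*-2 = -6
y[3] = 3*0 + 2*-3 + 0*-2 = -6
y[4] = 3*-3 + 2*-2 = -13
y[5] = 3*-2 = -6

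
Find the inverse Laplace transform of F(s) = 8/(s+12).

Standard pair: k/(s+a) <-> k*e^(-at)*u(t)
With k=8, a=12: f(t) = 8*e^(-12t)*u(t)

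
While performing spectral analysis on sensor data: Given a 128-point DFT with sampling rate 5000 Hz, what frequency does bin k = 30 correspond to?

The frequency of DFT bin k is: f_k = k * f_s / N
f_30 = 30 * 5000 / 128 = 9375/8 Hz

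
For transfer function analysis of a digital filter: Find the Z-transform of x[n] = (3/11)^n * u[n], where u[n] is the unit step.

The Z-transform of a^n * u[n] is z/(z-a) for |z| > |a|.
Here a = 3/11, so X(z) = z/(z - (3/11)) = 11z/(11z - 3)
ROC: |z| > 3/11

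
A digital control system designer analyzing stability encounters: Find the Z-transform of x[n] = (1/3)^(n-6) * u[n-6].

Time-shifting property: if X(z) = Z{x[n]}, then Z{x[n-d]} = z^(-d) * X(z)
X(z) = z/(z - 1/3) for x[n] = (1/3)^n * u[n]
Z{x[n-6]} = z^(-6) * z/(z - 1/3) = z^(-5)/(z - 1/3)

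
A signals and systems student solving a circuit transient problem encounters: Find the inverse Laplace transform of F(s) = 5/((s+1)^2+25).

Standard pair: w/((s+a)^2+w^2) <-> e^(-at)*sin(wt)*u(t)
With a=1, w=5: f(t) = e^(-t)*sin(5t)*u(t)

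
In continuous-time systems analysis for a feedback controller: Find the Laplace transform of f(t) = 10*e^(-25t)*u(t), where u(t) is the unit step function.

Standard Laplace transform pair:
e^(-at)*u(t) <-> 1/(s+a)
With a = 25: L{10*e^(-25t)*u(t)} = 10/(s+25), ROC: Re(s) > -25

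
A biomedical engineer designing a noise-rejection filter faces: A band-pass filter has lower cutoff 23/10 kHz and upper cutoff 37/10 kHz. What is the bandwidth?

Bandwidth = f_high - f_low
= 37/10 kHz - 23/10 kHz = 7/5 kHz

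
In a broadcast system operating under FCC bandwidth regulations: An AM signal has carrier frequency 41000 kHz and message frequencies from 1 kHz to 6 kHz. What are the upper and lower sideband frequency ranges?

Upper sideband (USB) = fc + [fm_low, fm_high] = 41000 + [1, 6] = [41001, 41006] kHz
Lower sideband (LSB) = fc - [fm_high, fm_low] = 41000 - [6, 1] = [40994, 40999] kHz
Total occupied spectrum: 40994 kHz to 41006 kHz (plus carrier at 41000 kHz)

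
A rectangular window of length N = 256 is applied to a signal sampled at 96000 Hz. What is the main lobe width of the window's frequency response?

For a rectangular window of length N,
the main lobe width in frequency is 2*f_s/N.
= 2*96000/256 = 750 Hz
This determines the minimum frequency separation for resolving two sinusoids.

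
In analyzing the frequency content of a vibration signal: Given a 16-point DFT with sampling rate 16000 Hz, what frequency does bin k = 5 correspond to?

The frequency of DFT bin k is: f_k = k * f_s / N
f_5 = 5 * 16000 / 16 = 5000 Hz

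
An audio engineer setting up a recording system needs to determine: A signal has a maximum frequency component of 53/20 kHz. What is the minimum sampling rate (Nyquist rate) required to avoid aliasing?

By the Nyquist-Shannon sampling theorem,
the minimum sampling rate (Nyquist rate) must be at least 2 * f_max.
Nyquist rate = 2 * 53/20 kHz = 53/10 kHz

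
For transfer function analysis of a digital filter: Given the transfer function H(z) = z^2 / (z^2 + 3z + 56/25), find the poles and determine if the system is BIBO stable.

Poles are roots of the denominator: z^2 + 3z + 56/25 = 0.
Quadratic formula: z = [-(3) +/- sqrt((3)^2 - 4*(56/25))] / 2
Discriminant = 9 - 224/25 = 1/25; sqrt = 1/5.
z = (-3 +/- 1/5) / 2 => z = -7/5 or z = -8/5.
|p1| = 7/5, |p2| = 8/5.
For BIBO stability, all poles must lie inside the unit circle (|p| < 1).
System is UNSTABLE since at least one |p| >= 1.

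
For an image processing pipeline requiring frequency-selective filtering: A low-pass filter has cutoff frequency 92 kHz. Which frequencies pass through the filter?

A low-pass filter passes all frequencies below the cutoff frequency 92 kHz and attenuates higher frequencies.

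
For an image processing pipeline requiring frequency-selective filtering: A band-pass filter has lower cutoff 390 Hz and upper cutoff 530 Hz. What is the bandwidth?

Bandwidth = f_high - f_low
= 530 Hz - 390 Hz = 140 Hz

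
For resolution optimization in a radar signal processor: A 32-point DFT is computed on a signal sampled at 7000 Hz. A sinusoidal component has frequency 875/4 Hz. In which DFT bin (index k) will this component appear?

DFT frequency resolution = f_s/N = 7000/32 = 875/4 Hz
Bin index k = f_signal / resolution = 875/4 / 875/4 = 1
The signal frequency 875/4 Hz falls in DFT bin k = 1.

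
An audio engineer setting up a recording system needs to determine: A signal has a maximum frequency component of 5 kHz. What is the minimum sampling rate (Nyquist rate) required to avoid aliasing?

By the Nyquist-Shannon sampling theorem,
the minimum sampling rate (Nyquist rate) must be at least 2 * f_max.
Nyquist rate = 2 * 5 kHz = 10 kHz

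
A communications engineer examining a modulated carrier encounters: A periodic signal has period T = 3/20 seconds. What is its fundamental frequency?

The fundamental frequency is the reciprocal of the period.
f = 1/T = 1/(3/20) = 20/3 Hz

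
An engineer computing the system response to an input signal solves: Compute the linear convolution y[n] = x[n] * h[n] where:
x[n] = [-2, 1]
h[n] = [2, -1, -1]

y[n] = sum_k x[k]*h[n-k]. Output length = len(x) + len(h) - 1 = 2 + 3 - 1 = 4.
y[0] = -2*2 = -4
y[1] = 1*2 + -2*-1 = 4
y[2] = 1*-1 + -2*-1 = 1
y[3] = 1*-1 = -1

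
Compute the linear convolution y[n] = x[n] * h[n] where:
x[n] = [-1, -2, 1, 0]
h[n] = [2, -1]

y[n] = sum_k x[k]*h[n-k]. Output length = len(x) + len(h) - 1 = 4 + 2 - 1 = 5.
y[0] = -1*2 = -2
y[1] = -2*2 + -1*-1 = -3
y[2] = 1*2 + -2*-1 = 4
y[3] = 0*2 + 1*-1 = -1
y[4] = 0*-1 = 0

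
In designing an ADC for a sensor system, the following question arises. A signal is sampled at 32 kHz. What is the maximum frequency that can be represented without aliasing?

The maximum frequency that can be represented without aliasing
is the Nyquist frequency: f_max = f_s / 2 = 32 kHz / 2 = 16 kHz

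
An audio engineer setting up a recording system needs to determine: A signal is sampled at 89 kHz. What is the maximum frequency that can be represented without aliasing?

The maximum frequency that can be represented without aliasing
is the Nyquist frequency: f_max = f_s / 2 = 89 kHz / 2 = 89/2 kHz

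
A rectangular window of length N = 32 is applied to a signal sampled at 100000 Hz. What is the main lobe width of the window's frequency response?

For a rectangular window of length N,
the main lobe width in frequency is 2*f_s/N.
= 2*100000/32 = 6250 Hz
This determines the minimum frequency separation for resolving two sinusoids.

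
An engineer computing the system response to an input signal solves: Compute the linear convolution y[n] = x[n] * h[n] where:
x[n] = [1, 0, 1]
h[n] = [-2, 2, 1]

y[n] = sum_k x[k]*h[n-k]. Output length = len(x) + len(h) - 1 = 3 + 3 - 1 = 5.
y[0] = 1*-2 = -2
y[1] = 0*-2 + 1*2 = 2
y[2] = 1*-2 + 0*2 + 1*1 = -1
y[3] = 1*2 + 0*1 = 2
y[4] = 1*1 = 1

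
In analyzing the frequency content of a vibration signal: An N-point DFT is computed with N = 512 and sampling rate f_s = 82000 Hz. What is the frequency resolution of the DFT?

DFT frequency resolution = f_s / N
= 82000 / 512 = 5125/32 Hz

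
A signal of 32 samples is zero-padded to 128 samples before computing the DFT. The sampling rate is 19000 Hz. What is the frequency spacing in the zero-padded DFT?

Original DFT: N = 32, resolution = f_s/N = 19000/32 = 2375/4 Hz
Zero-padded DFT: N = 128, resolution = f_s/N = 19000/128 = 2375/16 Hz
Zero-padding interpolates the spectrum (finer frequency grid)
but does NOT improve the true spectral resolution (ability to resolve close frequencies).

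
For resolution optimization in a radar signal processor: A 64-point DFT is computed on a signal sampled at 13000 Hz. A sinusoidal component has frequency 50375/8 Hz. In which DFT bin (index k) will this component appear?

DFT frequency resolution = f_s/N = 13000/64 = 1625/8 Hz
Bin index k = f_signal / resolution = 50375/8 / 1625/8 = 31
The signal frequency 50375/8 Hz falls in DFT bin k = 31.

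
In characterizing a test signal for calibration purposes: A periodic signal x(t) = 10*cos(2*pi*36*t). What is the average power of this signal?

Average power of A*cos(wt) is A^2/2.
P = 10^2 / 2 = 100/2 = 50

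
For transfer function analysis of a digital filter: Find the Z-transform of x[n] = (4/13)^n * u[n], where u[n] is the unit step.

The Z-transform of a^n * u[n] is z/(z-a) for |z| > |a|.
Here a = 4/13, so X(z) = z/(z - (4/13)) = 13z/(13z - 4)
ROC: |z| > 4/13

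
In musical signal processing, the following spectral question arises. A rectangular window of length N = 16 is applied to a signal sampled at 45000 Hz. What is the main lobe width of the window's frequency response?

For a rectangular window of length N,
the main lobe width in frequency is 2*f_s/N.
= 2*45000/16 = 5625 Hz
This determines the minimum frequency separation for resolving two sinusoids.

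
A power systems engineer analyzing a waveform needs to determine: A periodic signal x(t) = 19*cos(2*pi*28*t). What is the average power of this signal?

Average power of A*cos(wt) is A^2/2.
P = 19^2 / 2 = 361/2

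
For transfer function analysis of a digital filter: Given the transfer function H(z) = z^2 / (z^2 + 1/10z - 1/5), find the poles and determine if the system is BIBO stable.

Poles are roots of the denominator: z^2 + 1/10z - 1/5 = 0.
Quadratic formula: z = [-(1/10) +/- sqrt((1/10)^2 - 4*(-1/5))] / 2
Discriminant = 1/100 + 4/5 = 81/100; sqrt = 9/10.
z = (-1/10 +/- 9/10) / 2 => z = 2/5 or z = -1/2.
|p1| = 1/2, |p2| = 2/5.
For BIBO stability, all poles must lie inside the unit circle (|p| < 1).
System is STABLE since both |p| < 1.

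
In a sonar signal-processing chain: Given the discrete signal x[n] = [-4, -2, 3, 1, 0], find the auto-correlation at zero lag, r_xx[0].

The auto-correlation at zero lag r_xx[0] equals the signal energy.
r_xx[0] = sum of x[n]^2 = (-4)^2 + (-2)^2 + 3^2 + 1^2 + 0^2
= 16 + 4 + 9 + 1 + 0 = 30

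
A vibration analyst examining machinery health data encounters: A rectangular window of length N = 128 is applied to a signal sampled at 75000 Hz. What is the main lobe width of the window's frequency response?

For a rectangular window of length N,
the main lobe width in frequency is 2*f_s/N.
= 2*75000/128 = 9375/8 Hz
This determines the minimum frequency separation for resolving two sinusoids.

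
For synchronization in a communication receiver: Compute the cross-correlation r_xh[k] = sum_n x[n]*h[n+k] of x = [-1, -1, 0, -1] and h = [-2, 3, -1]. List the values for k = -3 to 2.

Both sequences indexed from 0 and zero outside their support.
Lags with overlap: k = -3 to 2.
  r_xh[-3] = x[3]*h[0] = 2
  r_xh[-2] = x[2]*h[0] + x[3]*h[1] = -3
  r_xh[-1] = x[1]*h[0] + x[2]*h[1] + x[3]*h[2] = 3
  r_xh[0] = x[0]*h[0] + x[1]*h[1] + x[2]*h[2] = -1
  r_xh[1] = x[0]*h[1] + x[1]*h[2] = -2
  r_xh[2] = x[0]*h[2] = 1
r_xh = [2, -3, 3, -1, -2, 1] (for k = -3, ..., 2)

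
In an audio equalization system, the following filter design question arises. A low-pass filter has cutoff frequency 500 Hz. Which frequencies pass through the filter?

A low-pass filter passes all frequencies below the cutoff frequency 500 Hz and attenuates higher frequencies.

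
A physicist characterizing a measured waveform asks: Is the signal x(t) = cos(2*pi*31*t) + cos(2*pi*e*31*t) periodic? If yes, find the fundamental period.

f1 = 31 Hz, f2 = 31*e Hz
Ratio f2/f1 = e, which is irrational.
Since the frequency ratio is irrational, no common period exists.
The signal is not periodic.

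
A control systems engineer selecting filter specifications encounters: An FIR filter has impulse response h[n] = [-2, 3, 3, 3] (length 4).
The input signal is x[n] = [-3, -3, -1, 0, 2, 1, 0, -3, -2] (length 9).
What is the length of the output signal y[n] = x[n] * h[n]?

For linear convolution, the output length is:
len(y) = len(x) + len(h) - 1 = 9 + 4 - 1 = 12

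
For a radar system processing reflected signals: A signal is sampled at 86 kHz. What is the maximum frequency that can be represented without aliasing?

The maximum frequency that can be represented without aliasing
is the Nyquist frequency: f_max = f_s / 2 = 86 kHz / 2 = 43 kHz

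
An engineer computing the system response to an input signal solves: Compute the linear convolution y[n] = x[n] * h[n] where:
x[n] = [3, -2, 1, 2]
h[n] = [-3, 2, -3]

y[n] = sum_k x[k]*h[n-k]. Output length = len(x) + len(h) - 1 = 4 + 3 - 1 = 6.
y[0] = 3*-3 = -9
y[1] = -2*-3 + 3*2 = 12
y[2] = 1*-3 + -2*2 + 3*-3 = -16
y[3] = 2*-3 + 1*2 + -2*-3 = 2
y[4] = 2*2 + 1*-3 = 1
y[5] = 2*-3 = -6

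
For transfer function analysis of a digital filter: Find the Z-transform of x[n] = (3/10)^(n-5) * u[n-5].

Time-shifting property: if X(z) = Z{x[n]}, then Z{x[n-d]} = z^(-d) * X(z)
X(z) = z/(z - 3/10) for x[n] = (3/10)^n * u[n]
Z{x[n-5]} = z^(-5) * z/(z - 3/10) = z^(-4)/(z - 3/10)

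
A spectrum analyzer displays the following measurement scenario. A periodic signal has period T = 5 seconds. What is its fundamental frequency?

The fundamental frequency is the reciprocal of the period.
f = 1/T = 1/(5) = 1/5 Hz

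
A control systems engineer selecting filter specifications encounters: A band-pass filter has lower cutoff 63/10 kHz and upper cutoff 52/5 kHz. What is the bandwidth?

Bandwidth = f_high - f_low
= 52/5 kHz - 63/10 kHz = 41/10 kHz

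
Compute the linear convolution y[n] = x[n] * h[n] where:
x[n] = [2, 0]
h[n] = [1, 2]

y[n] = sum_k x[k]*h[n-k]. Output length = len(x) + len(h) - 1 = 2 + 2 - 1 = 3.
y[0] = 2*1 = 2
y[1] = 0*1 + 2*2 = 4
y[2] = 0*2 = 0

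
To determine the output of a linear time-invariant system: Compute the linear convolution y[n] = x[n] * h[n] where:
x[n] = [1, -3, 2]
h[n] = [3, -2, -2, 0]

y[n] = sum_k x[k]*h[n-k]. Output length = len(x) + len(h) - 1 = 3 + 4 - 1 = 6.
y[0] = 1*3 = 3
y[1] = -3*3 + 1*-2 = -11
y[2] = 2*3 + -3*-2 + 1*-2 = 10
y[3] = 2*-2 + -3*-2 + 1*0 = 2
y[4] = 2*-2 + -3*0 = -4
y[5] = 2*0 = 0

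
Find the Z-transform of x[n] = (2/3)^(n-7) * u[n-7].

Time-shifting property: if X(z) = Z{x[n]}, then Z{x[n-d]} = z^(-d) * X(z)
X(z) = z/(z - 2/3) for x[n] = (2/3)^n * u[n]
Z{x[n-7]} = z^(-7) * z/(z - 2/3) = z^(-6)/(z - 2/3)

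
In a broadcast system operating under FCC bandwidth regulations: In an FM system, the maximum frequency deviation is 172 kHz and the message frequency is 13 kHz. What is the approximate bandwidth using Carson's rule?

Carson's rule: BW = 2*(delta_f + f_m)
= 2*(172 + 13) kHz = 370 kHz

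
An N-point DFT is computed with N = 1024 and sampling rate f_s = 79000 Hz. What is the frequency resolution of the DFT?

DFT frequency resolution = f_s / N
= 79000 / 1024 = 9875/128 Hz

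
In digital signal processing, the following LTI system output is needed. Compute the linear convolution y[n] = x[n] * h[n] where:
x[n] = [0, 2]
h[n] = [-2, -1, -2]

y[n] = sum_k x[k]*h[n-k]. Output length = len(x) + len(h) - 1 = 2 + 3 - 1 = 4.
y[0] = 0*-2 = 0
y[1] = 2*-2 + 0*-1 = -4
y[2] = 2*-1 + 0*-2 = -2
y[3] = 2*-2 = -4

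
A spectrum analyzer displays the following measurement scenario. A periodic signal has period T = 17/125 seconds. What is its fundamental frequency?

The fundamental frequency is the reciprocal of the period.
f = 1/T = 1/(17/125) = 125/17 Hz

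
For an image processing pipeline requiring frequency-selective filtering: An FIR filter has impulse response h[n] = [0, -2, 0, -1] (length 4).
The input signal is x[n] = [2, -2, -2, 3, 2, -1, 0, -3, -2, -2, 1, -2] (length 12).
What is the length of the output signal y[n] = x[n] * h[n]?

For linear convolution, the output length is:
len(y) = len(x) + len(h) - 1 = 12 + 4 - 1 = 15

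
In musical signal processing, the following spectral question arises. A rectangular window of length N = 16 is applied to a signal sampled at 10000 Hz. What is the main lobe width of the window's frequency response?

For a rectangular window of length N,
the main lobe width in frequency is 2*f_s/N.
= 2*10000/16 = 1250 Hz
This determines the minimum frequency separation for resolving two sinusoids.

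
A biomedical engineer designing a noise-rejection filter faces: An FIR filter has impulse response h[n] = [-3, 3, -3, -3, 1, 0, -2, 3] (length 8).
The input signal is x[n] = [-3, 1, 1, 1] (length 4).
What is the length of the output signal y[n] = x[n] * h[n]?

For linear convolution, the output length is:
len(y) = len(x) + len(h) - 1 = 4 + 8 - 1 = 11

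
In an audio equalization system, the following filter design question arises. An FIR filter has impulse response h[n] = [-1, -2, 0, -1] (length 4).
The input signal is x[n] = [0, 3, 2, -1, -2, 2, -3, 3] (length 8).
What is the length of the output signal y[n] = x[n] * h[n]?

For linear convolution, the output length is:
len(y) = len(x) + len(h) - 1 = 8 + 4 - 1 = 11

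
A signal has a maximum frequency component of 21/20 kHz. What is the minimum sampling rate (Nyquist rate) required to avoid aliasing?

By the Nyquist-Shannon sampling theorem,
the minimum sampling rate (Nyquist rate) must be at least 2 * f_max.
Nyquist rate = 2 * 21/20 kHz = 21/10 kHz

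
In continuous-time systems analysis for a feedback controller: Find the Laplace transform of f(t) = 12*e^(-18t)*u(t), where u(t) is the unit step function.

Standard Laplace transform pair:
e^(-at)*u(t) <-> 1/(s+a)
With a = 18: L{12*e^(-18t)*u(t)} = 12/(s+18), ROC: Re(s) > -18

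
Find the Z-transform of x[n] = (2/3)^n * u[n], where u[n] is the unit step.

The Z-transform of a^n * u[n] is z/(z-a) for |z| > |a|.
Here a = 2/3, so X(z) = z/(z - (2/3)) = 3z/(3z - 2)
ROC: |z| > 2/3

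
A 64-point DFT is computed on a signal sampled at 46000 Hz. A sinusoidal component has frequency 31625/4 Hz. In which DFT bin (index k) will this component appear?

DFT frequency resolution = f_s/N = 46000/64 = 2875/4 Hz
Bin index k = f_signal / resolution = 31625/4 / 2875/4 = 11
The signal frequency 31625/4 Hz falls in DFT bin k = 11.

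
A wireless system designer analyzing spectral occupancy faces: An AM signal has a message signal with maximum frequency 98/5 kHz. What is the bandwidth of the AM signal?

In AM (double-sideband), the bandwidth is twice the message frequency.
BW = 2 * f_m = 2 * 98/5 kHz = 196/5 kHz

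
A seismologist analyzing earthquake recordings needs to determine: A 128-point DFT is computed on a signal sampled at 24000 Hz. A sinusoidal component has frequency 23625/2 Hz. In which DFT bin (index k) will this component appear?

DFT frequency resolution = f_s/N = 24000/128 = 375/2 Hz
Bin index k = f_signal / resolution = 23625/2 / 375/2 = 63
The signal frequency 23625/2 Hz falls in DFT bin k = 63.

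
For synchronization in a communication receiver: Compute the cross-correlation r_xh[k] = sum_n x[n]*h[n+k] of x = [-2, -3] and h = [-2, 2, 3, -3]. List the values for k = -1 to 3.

Both sequences indexed from 0 and zero outside their support.
Lags with overlap: k = -1 to 3.
  r_xh[-1] = x[1]*h[0] = 6
  r_xh[0] = x[0]*h[0] + x[1]*h[1] = -2
  r_xh[1] = x[0]*h[1] + x[1]*h[2] = -13
  r_xh[2] = x[0]*h[2] + x[1]*h[3] = 3
  r_xh[3] = x[0]*h[3] = 6
r_xh = [6, -2, -13, 3, 6] (for k = -1, ..., 3)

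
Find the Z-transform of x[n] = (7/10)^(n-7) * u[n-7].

Time-shifting property: if X(z) = Z{x[n]}, then Z{x[n-d]} = z^(-d) * X(z)
X(z) = z/(z - 7/10) for x[n] = (7/10)^n * u[n]
Z{x[n-7]} = z^(-7) * z/(z - 7/10) = z^(-6)/(z - 7/10)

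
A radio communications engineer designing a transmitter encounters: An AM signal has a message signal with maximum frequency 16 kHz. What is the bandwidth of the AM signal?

In AM (double-sideband), the bandwidth is twice the message frequency.
BW = 2 * f_m = 2 * 16 kHz = 32 kHz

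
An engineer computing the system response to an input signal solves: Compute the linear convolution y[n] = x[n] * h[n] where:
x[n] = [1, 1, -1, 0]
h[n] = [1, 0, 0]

y[n] = sum_k x[k]*h[n-k]. Output length = len(x) + len(h) - 1 = 4 + 3 - 1 = 6.
y[0] = 1*1 = 1
y[1] = 1*1 + 1*0 = 1
y[2] = -1*1 + 1*0 + 1*0 = -1
y[3] = 0*1 + -1*0 + 1*0 = 0
y[4] = 0*0 + -1*0 = 0
y[5] = 0*0 = 0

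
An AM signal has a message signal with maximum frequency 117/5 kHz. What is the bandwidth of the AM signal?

In AM (double-sideband), the bandwidth is twice the message frequency.
BW = 2 * f_m = 2 * 117/5 kHz = 234/5 kHz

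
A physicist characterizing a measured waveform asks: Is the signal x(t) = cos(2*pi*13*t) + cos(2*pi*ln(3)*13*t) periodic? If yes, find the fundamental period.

f1 = 13 Hz, f2 = 13*ln(3) Hz
Ratio f2/f1 = ln(3), which is irrational.
Since the frequency ratio is irrational, no common period exists.
The signal is not periodic.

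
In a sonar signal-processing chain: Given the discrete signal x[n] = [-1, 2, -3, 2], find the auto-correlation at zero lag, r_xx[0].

The auto-correlation at zero lag r_xx[0] equals the signal energy.
r_xx[0] = sum of x[n]^2 = (-1)^2 + 2^2 + (-3)^2 + 2^2
= 1 + 4 + 9 + 4 = 18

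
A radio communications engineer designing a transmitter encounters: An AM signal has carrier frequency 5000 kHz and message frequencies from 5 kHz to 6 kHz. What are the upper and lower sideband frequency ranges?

Upper sideband (USB) = fc + [fm_low, fm_high] = 5000 + [5, 6] = [5005, 5006] kHz
Lower sideband (LSB) = fc - [fm_high, fm_low] = 5000 - [6, 5] = [4994, 4995] kHz
Total occupied spectrum: 4994 kHz to 5006 kHz (plus carrier at 5000 kHz)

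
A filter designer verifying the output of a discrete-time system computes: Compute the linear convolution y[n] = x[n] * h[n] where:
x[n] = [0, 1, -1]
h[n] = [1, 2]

y[n] = sum_k x[k]*h[n-k]. Output length = len(x) + len(h) - 1 = 3 + 2 - 1 = 4.
y[0] = 0*1 = 0
y[1] = 1*1 + 0*2 = 1
y[2] = -1*1 + 1*2 = 1
y[3] = -1*2 = -2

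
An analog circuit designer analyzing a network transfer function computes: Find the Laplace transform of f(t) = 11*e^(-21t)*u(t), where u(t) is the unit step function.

Standard Laplace transform pair:
e^(-at)*u(t) <-> 1/(s+a)
With a = 21: L{11*e^(-21t)*u(t)} = 11/(s+21), ROC: Re(s) > -21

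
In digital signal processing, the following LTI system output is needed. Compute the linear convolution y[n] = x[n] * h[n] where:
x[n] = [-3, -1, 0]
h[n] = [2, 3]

y[n] = sum_k x[k]*h[n-k]. Output length = len(x) + len(h) - 1 = 3 + 2 - 1 = 4.
y[0] = -3*2 = -6
y[1] = -1*2 + -3*3 = -11
y[2] = 0*2 + -1*3 = -3
y[3] = 0*3 = 0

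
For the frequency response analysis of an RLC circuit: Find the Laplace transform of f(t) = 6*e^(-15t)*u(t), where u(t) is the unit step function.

Standard Laplace transform pair:
e^(-at)*u(t) <-> 1/(s+a)
With a = 15: L{6*e^(-15t)*u(t)} = 6/(s+15), ROC: Re(s) > -15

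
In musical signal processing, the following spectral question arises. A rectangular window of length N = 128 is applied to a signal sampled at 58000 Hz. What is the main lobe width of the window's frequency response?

For a rectangular window of length N,
the main lobe width in frequency is 2*f_s/N.
= 2*58000/128 = 3625/4 Hz
This determines the minimum frequency separation for resolving two sinusoids.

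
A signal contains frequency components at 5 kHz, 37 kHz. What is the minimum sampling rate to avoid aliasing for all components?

The highest frequency component is f_max = 37 kHz.
Nyquist rate = 2 * f_max = 2 * 37 kHz = 74 kHz.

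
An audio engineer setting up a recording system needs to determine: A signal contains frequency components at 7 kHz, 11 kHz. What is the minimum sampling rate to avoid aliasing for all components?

The highest frequency component is f_max = 11 kHz.
Nyquist rate = 2 * f_max = 2 * 11 kHz = 22 kHz.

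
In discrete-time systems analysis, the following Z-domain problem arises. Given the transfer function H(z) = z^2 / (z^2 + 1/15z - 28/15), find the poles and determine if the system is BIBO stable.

Poles are roots of the denominator: z^2 + 1/15z - 28/15 = 0.
Quadratic formula: z = [-(1/15) +/- sqrt((1/15)^2 - 4*(-28/15))] / 2
Discriminant = 1/225 + 112/15 = 1681/225; sqrt = 41/15.
z = (-1/15 +/- 41/15) / 2 => z = 4/3 or z = -7/5.
|p1| = 4/3, |p2| = 7/5.
For BIBO stability, all poles must lie inside the unit circle (|p| < 1).
System is UNSTABLE since at least one |p| >= 1.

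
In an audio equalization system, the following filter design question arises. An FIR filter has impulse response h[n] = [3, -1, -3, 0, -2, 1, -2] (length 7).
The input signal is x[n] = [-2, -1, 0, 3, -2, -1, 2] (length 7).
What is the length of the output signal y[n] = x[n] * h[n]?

For linear convolution, the output length is:
len(y) = len(x) + len(h) - 1 = 7 + 7 - 1 = 13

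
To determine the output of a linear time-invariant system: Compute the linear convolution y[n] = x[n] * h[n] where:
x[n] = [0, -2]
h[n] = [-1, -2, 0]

y[n] = sum_k x[k]*h[n-k]. Output length = len(x) + len(h) - 1 = 2 + 3 - 1 = 4.
y[0] = 0*-1 = 0
y[1] = -2*-1 + 0*-2 = 2
y[2] = -2*-2 + 0*0 = 4
y[3] = -2*0 = 0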